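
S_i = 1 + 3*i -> [1, 4, 7, 10, 13]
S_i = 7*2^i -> [7, 14, 28, 56, 112]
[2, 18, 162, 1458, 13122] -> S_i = 2*9^i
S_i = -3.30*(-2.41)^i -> [-3.3, 7.95, -19.17, 46.19, -111.32]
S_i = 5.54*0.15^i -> [5.54, 0.83, 0.12, 0.02, 0.0]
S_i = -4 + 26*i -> [-4, 22, 48, 74, 100]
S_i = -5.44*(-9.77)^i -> [-5.44, 53.15, -519.26, 5073.21, -49565.23]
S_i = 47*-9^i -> [47, -423, 3807, -34263, 308367]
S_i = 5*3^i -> [5, 15, 45, 135, 405]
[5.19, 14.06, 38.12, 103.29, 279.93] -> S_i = 5.19*2.71^i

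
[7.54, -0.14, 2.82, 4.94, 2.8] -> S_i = Random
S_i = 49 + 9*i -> [49, 58, 67, 76, 85]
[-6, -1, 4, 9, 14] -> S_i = -6 + 5*i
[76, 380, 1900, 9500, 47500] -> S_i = 76*5^i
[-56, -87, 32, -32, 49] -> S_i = Random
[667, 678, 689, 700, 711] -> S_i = 667 + 11*i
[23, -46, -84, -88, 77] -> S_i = Random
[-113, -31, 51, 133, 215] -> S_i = -113 + 82*i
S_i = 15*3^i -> [15, 45, 135, 405, 1215]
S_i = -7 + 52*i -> [-7, 45, 97, 149, 201]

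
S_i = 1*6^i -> [1, 6, 36, 216, 1296]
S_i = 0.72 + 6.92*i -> [0.72, 7.64, 14.56, 21.48, 28.4]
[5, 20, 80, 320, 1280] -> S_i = 5*4^i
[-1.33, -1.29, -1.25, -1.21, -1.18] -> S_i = -1.33*0.97^i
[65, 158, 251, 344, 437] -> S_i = 65 + 93*i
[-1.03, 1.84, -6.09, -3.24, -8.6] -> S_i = Random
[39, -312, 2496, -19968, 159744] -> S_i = 39*-8^i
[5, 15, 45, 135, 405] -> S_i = 5*3^i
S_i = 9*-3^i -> [9, -27, 81, -243, 729]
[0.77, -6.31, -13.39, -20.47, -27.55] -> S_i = 0.77 + -7.08*i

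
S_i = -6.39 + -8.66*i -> [-6.39, -15.05, -23.71, -32.37, -41.03]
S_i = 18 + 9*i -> [18, 27, 36, 45, 54]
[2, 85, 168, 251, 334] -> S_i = 2 + 83*i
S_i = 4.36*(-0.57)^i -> [4.36, -2.49, 1.42, -0.81, 0.46]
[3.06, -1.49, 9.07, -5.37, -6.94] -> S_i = Random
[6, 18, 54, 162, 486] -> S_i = 6*3^i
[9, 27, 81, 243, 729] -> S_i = 9*3^i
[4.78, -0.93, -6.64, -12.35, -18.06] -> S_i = 4.78 + -5.71*i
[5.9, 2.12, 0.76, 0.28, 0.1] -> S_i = 5.90*0.36^i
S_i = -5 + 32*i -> [-5, 27, 59, 91, 123]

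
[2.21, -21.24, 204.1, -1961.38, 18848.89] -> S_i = 2.21*(-9.61)^i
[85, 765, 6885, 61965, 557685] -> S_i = 85*9^i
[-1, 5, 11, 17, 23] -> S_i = -1 + 6*i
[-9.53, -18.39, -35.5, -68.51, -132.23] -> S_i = -9.53*1.93^i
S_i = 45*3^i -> [45, 135, 405, 1215, 3645]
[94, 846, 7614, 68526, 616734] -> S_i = 94*9^i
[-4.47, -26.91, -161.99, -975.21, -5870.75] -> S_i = -4.47*6.02^i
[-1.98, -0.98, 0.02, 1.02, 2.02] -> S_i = -1.98 + 1.00*i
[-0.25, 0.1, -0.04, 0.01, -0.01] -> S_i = -0.25*(-0.38)^i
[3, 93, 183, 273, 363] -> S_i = 3 + 90*i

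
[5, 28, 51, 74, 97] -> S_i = 5 + 23*i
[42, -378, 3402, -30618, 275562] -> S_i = 42*-9^i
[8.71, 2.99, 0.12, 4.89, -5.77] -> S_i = Random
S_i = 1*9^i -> [1, 9, 81, 729, 6561]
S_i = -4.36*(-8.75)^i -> [-4.36, 38.15, -333.81, 2920.86, -25557.52]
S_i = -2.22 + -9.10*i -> [-2.22, -11.32, -20.42, -29.52, -38.62]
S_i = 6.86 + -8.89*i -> [6.86, -2.03, -10.92, -19.81, -28.7]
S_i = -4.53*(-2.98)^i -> [-4.53, 13.5, -40.23, 119.88, -357.24]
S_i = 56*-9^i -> [56, -504, 4536, -40824, 367416]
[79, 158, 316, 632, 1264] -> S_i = 79*2^i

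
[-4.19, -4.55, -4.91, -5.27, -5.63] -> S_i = -4.19 + -0.36*i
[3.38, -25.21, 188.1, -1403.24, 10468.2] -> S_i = 3.38*(-7.46)^i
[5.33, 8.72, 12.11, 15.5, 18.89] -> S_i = 5.33 + 3.39*i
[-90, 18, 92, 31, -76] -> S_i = Random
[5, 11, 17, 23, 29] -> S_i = 5 + 6*i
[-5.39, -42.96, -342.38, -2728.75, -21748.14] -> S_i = -5.39*7.97^i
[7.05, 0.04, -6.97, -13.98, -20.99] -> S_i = 7.05 + -7.01*i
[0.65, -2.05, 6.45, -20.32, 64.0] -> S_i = 0.65*(-3.15)^i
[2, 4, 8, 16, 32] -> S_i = 2*2^i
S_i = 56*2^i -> [56, 112, 224, 448, 896]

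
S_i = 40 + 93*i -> [40, 133, 226, 319, 412]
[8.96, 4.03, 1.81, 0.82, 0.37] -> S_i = 8.96*0.45^i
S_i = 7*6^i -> [7, 42, 252, 1512, 9072]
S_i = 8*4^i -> [8, 32, 128, 512, 2048]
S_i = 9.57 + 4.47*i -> [9.57, 14.04, 18.51, 22.98, 27.45]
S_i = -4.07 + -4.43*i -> [-4.07, -8.5, -12.93, -17.36, -21.79]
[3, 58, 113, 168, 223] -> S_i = 3 + 55*i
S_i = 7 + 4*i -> [7, 11, 15, 19, 23]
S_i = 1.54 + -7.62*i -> [1.54, -6.08, -13.7, -21.32, -28.94]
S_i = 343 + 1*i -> [343, 344, 345, 346, 347]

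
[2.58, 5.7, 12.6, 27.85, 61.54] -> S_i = 2.58*2.21^i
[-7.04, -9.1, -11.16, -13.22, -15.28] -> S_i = -7.04 + -2.06*i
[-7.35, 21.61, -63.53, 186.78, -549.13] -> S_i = -7.35*(-2.94)^i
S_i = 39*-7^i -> [39, -273, 1911, -13377, 93639]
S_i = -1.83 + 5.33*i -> [-1.83, 3.5, 8.83, 14.16, 19.49]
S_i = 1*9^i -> [1, 9, 81, 729, 6561]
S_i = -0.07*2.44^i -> [-0.07, -0.17, -0.42, -1.02, -2.48]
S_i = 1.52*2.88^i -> [1.52, 4.38, 12.61, 36.31, 104.57]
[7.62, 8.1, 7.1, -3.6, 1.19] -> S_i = Random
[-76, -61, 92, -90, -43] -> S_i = Random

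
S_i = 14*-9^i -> [14, -126, 1134, -10206, 91854]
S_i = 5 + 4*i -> [5, 9, 13, 17, 21]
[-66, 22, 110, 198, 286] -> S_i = -66 + 88*i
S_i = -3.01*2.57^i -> [-3.01, -7.74, -19.88, -51.09, -131.31]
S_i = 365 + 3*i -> [365, 368, 371, 374, 377]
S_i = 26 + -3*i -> [26, 23, 20, 17, 14]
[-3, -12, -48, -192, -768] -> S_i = -3*4^i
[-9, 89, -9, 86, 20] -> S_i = Random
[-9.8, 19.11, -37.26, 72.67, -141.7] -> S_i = -9.80*(-1.95)^i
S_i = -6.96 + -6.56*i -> [-6.96, -13.52, -20.08, -26.64, -33.2]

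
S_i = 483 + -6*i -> [483, 477, 471, 465, 459]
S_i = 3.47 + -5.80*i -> [3.47, -2.33, -8.13, -13.93, -19.73]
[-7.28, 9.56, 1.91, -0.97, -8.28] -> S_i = Random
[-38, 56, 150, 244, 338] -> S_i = -38 + 94*i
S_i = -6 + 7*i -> [-6, 1, 8, 15, 22]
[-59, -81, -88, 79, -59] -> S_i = Random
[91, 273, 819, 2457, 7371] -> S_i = 91*3^i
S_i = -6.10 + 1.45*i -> [-6.1, -4.65, -3.2, -1.75, -0.3]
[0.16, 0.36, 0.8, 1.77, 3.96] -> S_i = 0.16*2.23^i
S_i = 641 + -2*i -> [641, 639, 637, 635, 633]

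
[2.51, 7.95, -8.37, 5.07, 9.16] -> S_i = Random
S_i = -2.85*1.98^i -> [-2.85, -5.64, -11.17, -22.12, -43.8]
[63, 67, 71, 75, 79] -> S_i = 63 + 4*i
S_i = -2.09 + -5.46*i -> [-2.09, -7.55, -13.01, -18.47, -23.93]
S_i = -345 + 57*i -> [-345, -288, -231, -174, -117]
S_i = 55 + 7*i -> [55, 62, 69, 76, 83]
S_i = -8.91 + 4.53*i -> [-8.91, -4.38, 0.15, 4.68, 9.21]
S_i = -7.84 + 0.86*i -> [-7.84, -6.98, -6.12, -5.26, -4.4]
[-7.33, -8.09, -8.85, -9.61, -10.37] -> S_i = -7.33 + -0.76*i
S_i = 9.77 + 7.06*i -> [9.77, 16.83, 23.89, 30.95, 38.01]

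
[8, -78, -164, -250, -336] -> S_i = 8 + -86*i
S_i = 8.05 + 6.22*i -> [8.05, 14.27, 20.49, 26.71, 32.93]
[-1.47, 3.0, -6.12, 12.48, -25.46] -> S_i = -1.47*(-2.04)^i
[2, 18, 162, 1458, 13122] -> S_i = 2*9^i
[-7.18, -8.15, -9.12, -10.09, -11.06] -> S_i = -7.18 + -0.97*i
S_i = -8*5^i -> [-8, -40, -200, -1000, -5000]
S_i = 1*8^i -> [1, 8, 64, 512, 4096]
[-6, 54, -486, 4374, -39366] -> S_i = -6*-9^i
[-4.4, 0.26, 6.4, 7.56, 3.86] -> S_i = Random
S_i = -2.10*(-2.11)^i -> [-2.1, 4.43, -9.35, 19.73, -41.62]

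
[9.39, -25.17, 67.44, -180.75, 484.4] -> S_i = 9.39*(-2.68)^i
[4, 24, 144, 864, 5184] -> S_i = 4*6^i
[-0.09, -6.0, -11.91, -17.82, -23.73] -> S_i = -0.09 + -5.91*i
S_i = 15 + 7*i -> [15, 22, 29, 36, 43]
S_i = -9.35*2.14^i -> [-9.35, -20.01, -42.82, -91.63, -196.1]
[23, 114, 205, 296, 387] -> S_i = 23 + 91*i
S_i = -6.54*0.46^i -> [-6.54, -3.01, -1.38, -0.64, -0.29]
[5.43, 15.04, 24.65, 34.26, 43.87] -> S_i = 5.43 + 9.61*i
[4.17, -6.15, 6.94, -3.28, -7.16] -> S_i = Random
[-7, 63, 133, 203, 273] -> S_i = -7 + 70*i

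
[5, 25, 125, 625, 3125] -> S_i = 5*5^i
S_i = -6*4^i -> [-6, -24, -96, -384, -1536]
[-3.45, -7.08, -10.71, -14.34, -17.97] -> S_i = -3.45 + -3.63*i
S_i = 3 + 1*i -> [3, 4, 5, 6, 7]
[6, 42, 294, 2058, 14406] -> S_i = 6*7^i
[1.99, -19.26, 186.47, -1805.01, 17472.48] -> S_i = 1.99*(-9.68)^i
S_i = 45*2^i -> [45, 90, 180, 360, 720]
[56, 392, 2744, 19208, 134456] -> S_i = 56*7^i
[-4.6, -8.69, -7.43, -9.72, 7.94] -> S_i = Random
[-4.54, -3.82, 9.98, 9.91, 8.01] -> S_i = Random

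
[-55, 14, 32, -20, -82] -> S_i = Random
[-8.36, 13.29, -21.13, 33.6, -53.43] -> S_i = -8.36*(-1.59)^i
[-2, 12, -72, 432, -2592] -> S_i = -2*-6^i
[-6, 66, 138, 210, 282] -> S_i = -6 + 72*i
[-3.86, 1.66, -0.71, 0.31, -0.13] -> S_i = -3.86*(-0.43)^i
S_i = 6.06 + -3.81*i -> [6.06, 2.25, -1.56, -5.37, -9.18]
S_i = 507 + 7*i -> [507, 514, 521, 528, 535]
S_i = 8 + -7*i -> [8, 1, -6, -13, -20]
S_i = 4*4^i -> [4, 16, 64, 256, 1024]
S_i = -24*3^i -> [-24, -72, -216, -648, -1944]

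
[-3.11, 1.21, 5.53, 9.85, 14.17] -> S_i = -3.11 + 4.32*i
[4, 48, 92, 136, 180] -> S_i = 4 + 44*i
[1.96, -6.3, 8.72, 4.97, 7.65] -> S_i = Random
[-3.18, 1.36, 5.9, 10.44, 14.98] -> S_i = -3.18 + 4.54*i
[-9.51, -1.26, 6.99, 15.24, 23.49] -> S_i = -9.51 + 8.25*i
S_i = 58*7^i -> [58, 406, 2842, 19894, 139258]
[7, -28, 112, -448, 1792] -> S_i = 7*-4^i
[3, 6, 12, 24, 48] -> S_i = 3*2^i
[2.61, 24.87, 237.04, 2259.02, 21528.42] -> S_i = 2.61*9.53^i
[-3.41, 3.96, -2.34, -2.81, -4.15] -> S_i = Random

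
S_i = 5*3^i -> [5, 15, 45, 135, 405]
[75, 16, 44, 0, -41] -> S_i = Random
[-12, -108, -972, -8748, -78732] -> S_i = -12*9^i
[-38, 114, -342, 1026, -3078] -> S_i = -38*-3^i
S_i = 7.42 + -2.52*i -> [7.42, 4.9, 2.38, -0.14, -2.66]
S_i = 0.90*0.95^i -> [0.9, 0.86, 0.81, 0.77, 0.73]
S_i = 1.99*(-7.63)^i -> [1.99, -15.18, 115.85, -883.95, 6744.52]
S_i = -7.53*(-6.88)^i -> [-7.53, 51.81, -356.43, 2452.22, -16871.31]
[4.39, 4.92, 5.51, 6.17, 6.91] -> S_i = 4.39*1.12^i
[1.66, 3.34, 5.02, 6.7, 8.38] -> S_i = 1.66 + 1.68*i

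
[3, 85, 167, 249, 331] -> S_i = 3 + 82*i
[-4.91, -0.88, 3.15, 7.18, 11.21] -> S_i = -4.91 + 4.03*i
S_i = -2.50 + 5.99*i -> [-2.5, 3.49, 9.48, 15.47, 21.46]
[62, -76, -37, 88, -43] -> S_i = Random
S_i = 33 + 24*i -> [33, 57, 81, 105, 129]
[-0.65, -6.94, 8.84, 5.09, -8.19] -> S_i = Random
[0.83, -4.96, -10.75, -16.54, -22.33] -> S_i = 0.83 + -5.79*i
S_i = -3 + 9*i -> [-3, 6, 15, 24, 33]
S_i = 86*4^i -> [86, 344, 1376, 5504, 22016]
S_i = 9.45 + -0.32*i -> [9.45, 9.13, 8.81, 8.49, 8.17]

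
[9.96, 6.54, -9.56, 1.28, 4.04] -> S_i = Random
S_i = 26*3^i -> [26, 78, 234, 702, 2106]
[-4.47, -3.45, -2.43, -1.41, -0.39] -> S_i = -4.47 + 1.02*i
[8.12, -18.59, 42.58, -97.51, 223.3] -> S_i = 8.12*(-2.29)^i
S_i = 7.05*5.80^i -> [7.05, 40.89, 237.16, 1375.54, 7978.13]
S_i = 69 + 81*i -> [69, 150, 231, 312, 393]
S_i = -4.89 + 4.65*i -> [-4.89, -0.24, 4.41, 9.06, 13.71]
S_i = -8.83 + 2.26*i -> [-8.83, -6.57, -4.31, -2.05, 0.21]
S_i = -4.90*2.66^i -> [-4.9, -13.03, -34.67, -92.22, -245.31]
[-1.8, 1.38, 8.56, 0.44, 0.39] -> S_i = Random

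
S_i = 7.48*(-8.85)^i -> [7.48, -66.2, 585.85, -5184.79, 45885.42]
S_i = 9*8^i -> [9, 72, 576, 4608, 36864]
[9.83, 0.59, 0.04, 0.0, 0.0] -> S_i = 9.83*0.06^i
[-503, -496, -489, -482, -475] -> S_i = -503 + 7*i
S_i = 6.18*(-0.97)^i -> [6.18, -5.99, 5.81, -5.64, 5.47]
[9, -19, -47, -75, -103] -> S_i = 9 + -28*i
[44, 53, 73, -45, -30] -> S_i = Random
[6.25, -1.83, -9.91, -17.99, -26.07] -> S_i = 6.25 + -8.08*i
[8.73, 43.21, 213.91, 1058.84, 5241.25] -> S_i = 8.73*4.95^i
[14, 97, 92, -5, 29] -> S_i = Random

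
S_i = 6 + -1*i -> [6, 5, 4, 3, 2]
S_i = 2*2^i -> [2, 4, 8, 16, 32]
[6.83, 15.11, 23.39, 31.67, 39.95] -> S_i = 6.83 + 8.28*i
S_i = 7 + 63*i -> [7, 70, 133, 196, 259]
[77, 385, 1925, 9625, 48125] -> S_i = 77*5^i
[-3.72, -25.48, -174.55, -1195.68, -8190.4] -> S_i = -3.72*6.85^i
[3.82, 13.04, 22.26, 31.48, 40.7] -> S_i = 3.82 + 9.22*i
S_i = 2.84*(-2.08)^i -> [2.84, -5.91, 12.29, -25.56, 53.16]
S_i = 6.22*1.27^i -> [6.22, 7.9, 10.03, 12.74, 16.18]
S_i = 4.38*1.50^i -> [4.38, 6.57, 9.86, 14.78, 22.17]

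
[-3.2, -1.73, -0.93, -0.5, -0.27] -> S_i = -3.20*0.54^i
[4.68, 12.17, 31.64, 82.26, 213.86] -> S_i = 4.68*2.60^i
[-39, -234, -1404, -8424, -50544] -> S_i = -39*6^i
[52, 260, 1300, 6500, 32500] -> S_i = 52*5^i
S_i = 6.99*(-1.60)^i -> [6.99, -11.18, 17.89, -28.63, 45.81]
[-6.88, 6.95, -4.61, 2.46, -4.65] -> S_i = Random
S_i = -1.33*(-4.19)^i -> [-1.33, 5.57, -23.35, 97.83, -409.93]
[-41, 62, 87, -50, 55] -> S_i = Random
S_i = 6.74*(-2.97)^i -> [6.74, -20.02, 59.45, -176.58, 524.43]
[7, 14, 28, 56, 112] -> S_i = 7*2^i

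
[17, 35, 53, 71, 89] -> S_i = 17 + 18*i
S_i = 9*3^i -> [9, 27, 81, 243, 729]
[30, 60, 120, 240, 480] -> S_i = 30*2^i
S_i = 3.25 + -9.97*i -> [3.25, -6.72, -16.69, -26.66, -36.63]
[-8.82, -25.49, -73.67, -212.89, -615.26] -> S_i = -8.82*2.89^i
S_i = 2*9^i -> [2, 18, 162, 1458, 13122]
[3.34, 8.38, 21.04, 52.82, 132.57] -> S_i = 3.34*2.51^i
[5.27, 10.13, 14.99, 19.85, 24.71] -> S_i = 5.27 + 4.86*i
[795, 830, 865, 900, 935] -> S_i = 795 + 35*i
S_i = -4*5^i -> [-4, -20, -100, -500, -2500]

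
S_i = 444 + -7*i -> [444, 437, 430, 423, 416]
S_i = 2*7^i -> [2, 14, 98, 686, 4802]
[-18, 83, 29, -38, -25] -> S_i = Random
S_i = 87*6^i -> [87, 522, 3132, 18792, 112752]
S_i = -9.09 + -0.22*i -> [-9.09, -9.31, -9.53, -9.75, -9.97]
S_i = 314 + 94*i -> [314, 408, 502, 596, 690]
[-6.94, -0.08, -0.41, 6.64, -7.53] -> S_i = Random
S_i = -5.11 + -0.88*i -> [-5.11, -5.99, -6.87, -7.75, -8.63]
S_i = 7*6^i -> [7, 42, 252, 1512, 9072]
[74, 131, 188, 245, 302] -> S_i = 74 + 57*i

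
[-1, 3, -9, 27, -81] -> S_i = -1*-3^i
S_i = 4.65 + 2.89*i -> [4.65, 7.54, 10.43, 13.32, 16.21]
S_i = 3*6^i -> [3, 18, 108, 648, 3888]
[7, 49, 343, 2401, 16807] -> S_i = 7*7^i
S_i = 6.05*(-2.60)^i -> [6.05, -15.73, 40.9, -106.33, 276.47]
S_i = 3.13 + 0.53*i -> [3.13, 3.66, 4.19, 4.72, 5.25]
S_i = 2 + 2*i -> [2, 4, 6, 8, 10]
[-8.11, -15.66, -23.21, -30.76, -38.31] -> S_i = -8.11 + -7.55*i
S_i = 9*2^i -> [9, 18, 36, 72, 144]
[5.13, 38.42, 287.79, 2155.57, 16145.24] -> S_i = 5.13*7.49^i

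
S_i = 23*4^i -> [23, 92, 368, 1472, 5888]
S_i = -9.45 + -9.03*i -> [-9.45, -18.48, -27.51, -36.54, -45.57]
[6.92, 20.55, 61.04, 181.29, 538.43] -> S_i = 6.92*2.97^i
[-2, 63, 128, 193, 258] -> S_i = -2 + 65*i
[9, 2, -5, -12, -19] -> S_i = 9 + -7*i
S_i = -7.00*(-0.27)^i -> [-7.0, 1.89, -0.51, 0.14, -0.04]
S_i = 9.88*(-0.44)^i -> [9.88, -4.35, 1.91, -0.84, 0.37]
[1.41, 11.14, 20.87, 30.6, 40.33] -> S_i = 1.41 + 9.73*i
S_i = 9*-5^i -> [9, -45, 225, -1125, 5625]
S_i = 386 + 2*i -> [386, 388, 390, 392, 394]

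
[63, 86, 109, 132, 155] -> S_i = 63 + 23*i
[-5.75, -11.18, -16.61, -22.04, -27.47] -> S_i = -5.75 + -5.43*i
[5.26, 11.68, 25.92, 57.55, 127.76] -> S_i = 5.26*2.22^i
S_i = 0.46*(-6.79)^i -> [0.46, -3.12, 21.21, -144.0, 977.77]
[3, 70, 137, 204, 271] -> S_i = 3 + 67*i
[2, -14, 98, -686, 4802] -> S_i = 2*-7^i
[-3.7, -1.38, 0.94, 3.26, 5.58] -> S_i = -3.70 + 2.32*i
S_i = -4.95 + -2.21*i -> [-4.95, -7.16, -9.37, -11.58, -13.79]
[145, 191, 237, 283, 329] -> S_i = 145 + 46*i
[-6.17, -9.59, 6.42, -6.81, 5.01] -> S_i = Random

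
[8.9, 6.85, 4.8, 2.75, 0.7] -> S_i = 8.90 + -2.05*i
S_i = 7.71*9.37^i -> [7.71, 72.24, 676.91, 6342.69, 59430.96]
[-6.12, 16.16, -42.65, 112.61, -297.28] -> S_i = -6.12*(-2.64)^i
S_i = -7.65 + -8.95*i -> [-7.65, -16.6, -25.55, -34.5, -43.45]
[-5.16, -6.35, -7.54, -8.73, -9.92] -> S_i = -5.16 + -1.19*i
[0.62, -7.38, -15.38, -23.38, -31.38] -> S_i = 0.62 + -8.00*i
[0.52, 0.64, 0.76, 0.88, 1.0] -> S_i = 0.52 + 0.12*i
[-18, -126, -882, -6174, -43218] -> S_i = -18*7^i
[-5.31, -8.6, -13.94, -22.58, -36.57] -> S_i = -5.31*1.62^i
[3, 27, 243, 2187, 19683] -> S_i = 3*9^i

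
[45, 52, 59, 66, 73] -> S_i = 45 + 7*i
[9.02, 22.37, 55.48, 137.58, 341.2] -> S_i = 9.02*2.48^i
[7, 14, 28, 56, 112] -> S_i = 7*2^i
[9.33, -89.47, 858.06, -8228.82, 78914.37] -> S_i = 9.33*(-9.59)^i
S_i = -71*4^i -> [-71, -284, -1136, -4544, -18176]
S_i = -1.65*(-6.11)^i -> [-1.65, 10.08, -61.6, 376.36, -2299.58]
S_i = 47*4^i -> [47, 188, 752, 3008, 12032]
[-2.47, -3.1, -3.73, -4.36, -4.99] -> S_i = -2.47 + -0.63*i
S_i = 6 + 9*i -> [6, 15, 24, 33, 42]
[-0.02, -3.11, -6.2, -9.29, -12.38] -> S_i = -0.02 + -3.09*i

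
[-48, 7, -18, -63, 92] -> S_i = Random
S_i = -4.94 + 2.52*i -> [-4.94, -2.42, 0.1, 2.62, 5.14]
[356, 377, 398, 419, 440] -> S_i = 356 + 21*i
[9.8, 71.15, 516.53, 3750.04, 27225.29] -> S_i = 9.80*7.26^i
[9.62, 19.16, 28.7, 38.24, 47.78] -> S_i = 9.62 + 9.54*i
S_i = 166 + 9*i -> [166, 175, 184, 193, 202]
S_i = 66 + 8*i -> [66, 74, 82, 90, 98]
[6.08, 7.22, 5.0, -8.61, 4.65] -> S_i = Random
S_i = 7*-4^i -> [7, -28, 112, -448, 1792]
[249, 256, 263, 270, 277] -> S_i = 249 + 7*i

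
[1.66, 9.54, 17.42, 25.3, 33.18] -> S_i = 1.66 + 7.88*i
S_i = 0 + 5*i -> [0, 5, 10, 15, 20]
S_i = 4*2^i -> [4, 8, 16, 32, 64]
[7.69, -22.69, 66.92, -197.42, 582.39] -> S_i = 7.69*(-2.95)^i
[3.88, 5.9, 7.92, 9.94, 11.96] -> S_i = 3.88 + 2.02*i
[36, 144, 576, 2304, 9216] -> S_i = 36*4^i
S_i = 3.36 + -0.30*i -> [3.36, 3.06, 2.76, 2.46, 2.16]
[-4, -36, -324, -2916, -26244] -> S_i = -4*9^i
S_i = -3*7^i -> [-3, -21, -147, -1029, -7203]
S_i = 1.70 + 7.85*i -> [1.7, 9.55, 17.4, 25.25, 33.1]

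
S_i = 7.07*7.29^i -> [7.07, 51.54, 375.73, 2739.06, 19967.77]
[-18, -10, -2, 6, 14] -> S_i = -18 + 8*i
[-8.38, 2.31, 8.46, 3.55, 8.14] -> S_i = Random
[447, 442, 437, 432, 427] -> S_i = 447 + -5*i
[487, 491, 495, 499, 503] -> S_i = 487 + 4*i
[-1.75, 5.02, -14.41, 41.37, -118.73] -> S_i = -1.75*(-2.87)^i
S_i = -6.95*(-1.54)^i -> [-6.95, 10.7, -16.48, 25.38, -39.09]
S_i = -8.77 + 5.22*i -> [-8.77, -3.55, 1.67, 6.89, 12.11]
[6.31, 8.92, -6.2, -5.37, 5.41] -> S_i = Random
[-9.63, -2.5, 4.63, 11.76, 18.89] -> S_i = -9.63 + 7.13*i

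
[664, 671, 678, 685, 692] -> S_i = 664 + 7*i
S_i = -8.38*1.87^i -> [-8.38, -15.67, -29.3, -54.8, -102.47]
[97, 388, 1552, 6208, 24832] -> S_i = 97*4^i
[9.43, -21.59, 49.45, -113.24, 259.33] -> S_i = 9.43*(-2.29)^i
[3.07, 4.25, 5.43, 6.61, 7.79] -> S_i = 3.07 + 1.18*i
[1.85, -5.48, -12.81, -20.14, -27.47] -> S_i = 1.85 + -7.33*i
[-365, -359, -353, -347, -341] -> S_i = -365 + 6*i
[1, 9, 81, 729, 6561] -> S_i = 1*9^i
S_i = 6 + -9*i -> [6, -3, -12, -21, -30]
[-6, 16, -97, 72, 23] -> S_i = Random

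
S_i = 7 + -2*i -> [7, 5, 3, 1, -1]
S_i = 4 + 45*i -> [4, 49, 94, 139, 184]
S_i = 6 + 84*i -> [6, 90, 174, 258, 342]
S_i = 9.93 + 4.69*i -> [9.93, 14.62, 19.31, 24.0, 28.69]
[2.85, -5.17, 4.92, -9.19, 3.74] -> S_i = Random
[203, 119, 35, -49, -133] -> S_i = 203 + -84*i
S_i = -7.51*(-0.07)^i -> [-7.51, 0.53, -0.04, 0.0, -0.0]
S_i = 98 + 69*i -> [98, 167, 236, 305, 374]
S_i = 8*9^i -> [8, 72, 648, 5832, 52488]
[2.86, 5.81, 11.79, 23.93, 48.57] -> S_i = 2.86*2.03^i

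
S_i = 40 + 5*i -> [40, 45, 50, 55, 60]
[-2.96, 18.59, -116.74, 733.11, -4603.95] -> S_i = -2.96*(-6.28)^i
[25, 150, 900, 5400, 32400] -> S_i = 25*6^i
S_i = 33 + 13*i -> [33, 46, 59, 72, 85]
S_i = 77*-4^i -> [77, -308, 1232, -4928, 19712]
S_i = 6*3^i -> [6, 18, 54, 162, 486]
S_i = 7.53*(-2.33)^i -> [7.53, -17.54, 40.88, -95.25, 221.93]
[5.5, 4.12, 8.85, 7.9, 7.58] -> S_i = Random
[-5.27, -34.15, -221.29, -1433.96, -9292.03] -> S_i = -5.27*6.48^i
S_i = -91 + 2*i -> [-91, -89, -87, -85, -83]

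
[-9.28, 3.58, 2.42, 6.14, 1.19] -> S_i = Random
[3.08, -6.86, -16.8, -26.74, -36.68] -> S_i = 3.08 + -9.94*i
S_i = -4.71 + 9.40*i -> [-4.71, 4.69, 14.09, 23.49, 32.89]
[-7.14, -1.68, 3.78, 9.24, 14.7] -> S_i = -7.14 + 5.46*i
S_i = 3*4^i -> [3, 12, 48, 192, 768]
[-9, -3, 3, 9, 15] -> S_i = -9 + 6*i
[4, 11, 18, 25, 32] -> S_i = 4 + 7*i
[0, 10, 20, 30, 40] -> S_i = 0 + 10*i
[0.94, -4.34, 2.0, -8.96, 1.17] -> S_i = Random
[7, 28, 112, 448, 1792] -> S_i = 7*4^i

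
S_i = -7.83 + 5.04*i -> [-7.83, -2.79, 2.25, 7.29, 12.33]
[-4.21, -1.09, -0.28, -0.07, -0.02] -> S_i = -4.21*0.26^i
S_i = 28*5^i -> [28, 140, 700, 3500, 17500]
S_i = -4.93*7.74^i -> [-4.93, -38.16, -295.34, -2285.97, -17693.38]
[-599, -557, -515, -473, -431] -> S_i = -599 + 42*i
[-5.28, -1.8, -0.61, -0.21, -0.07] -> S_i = -5.28*0.34^i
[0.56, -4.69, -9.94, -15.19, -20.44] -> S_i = 0.56 + -5.25*i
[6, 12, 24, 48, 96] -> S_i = 6*2^i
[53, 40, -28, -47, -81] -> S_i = Random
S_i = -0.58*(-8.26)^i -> [-0.58, 4.79, -39.57, 326.86, -2699.9]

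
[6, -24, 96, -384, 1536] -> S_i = 6*-4^i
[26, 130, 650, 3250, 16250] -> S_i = 26*5^i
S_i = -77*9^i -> [-77, -693, -6237, -56133, -505197]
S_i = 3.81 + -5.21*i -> [3.81, -1.4, -6.61, -11.82, -17.03]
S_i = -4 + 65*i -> [-4, 61, 126, 191, 256]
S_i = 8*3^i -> [8, 24, 72, 216, 648]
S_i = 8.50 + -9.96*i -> [8.5, -1.46, -11.42, -21.38, -31.34]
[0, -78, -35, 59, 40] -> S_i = Random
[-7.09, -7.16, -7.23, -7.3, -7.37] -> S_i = -7.09 + -0.07*i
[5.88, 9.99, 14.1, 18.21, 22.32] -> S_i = 5.88 + 4.11*i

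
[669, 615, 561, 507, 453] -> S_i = 669 + -54*i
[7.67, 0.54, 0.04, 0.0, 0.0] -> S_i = 7.67*0.07^i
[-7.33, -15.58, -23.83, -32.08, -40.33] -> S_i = -7.33 + -8.25*i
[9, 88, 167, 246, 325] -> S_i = 9 + 79*i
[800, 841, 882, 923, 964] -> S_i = 800 + 41*i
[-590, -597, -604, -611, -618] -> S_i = -590 + -7*i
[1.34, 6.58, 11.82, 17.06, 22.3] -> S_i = 1.34 + 5.24*i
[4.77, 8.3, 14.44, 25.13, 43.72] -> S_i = 4.77*1.74^i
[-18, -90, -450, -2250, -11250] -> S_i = -18*5^i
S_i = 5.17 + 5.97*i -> [5.17, 11.14, 17.11, 23.08, 29.05]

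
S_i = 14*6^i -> [14, 84, 504, 3024, 18144]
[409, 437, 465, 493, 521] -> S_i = 409 + 28*i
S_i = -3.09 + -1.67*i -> [-3.09, -4.76, -6.43, -8.1, -9.77]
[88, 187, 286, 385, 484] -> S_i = 88 + 99*i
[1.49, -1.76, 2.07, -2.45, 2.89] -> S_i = 1.49*(-1.18)^i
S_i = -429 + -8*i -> [-429, -437, -445, -453, -461]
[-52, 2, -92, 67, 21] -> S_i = Random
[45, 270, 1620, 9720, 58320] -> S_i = 45*6^i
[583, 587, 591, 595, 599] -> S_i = 583 + 4*i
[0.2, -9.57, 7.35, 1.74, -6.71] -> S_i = Random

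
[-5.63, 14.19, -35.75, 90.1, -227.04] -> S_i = -5.63*(-2.52)^i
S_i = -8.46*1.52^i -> [-8.46, -12.86, -19.55, -29.71, -45.16]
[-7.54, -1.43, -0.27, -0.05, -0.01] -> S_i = -7.54*0.19^i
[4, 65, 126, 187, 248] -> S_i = 4 + 61*i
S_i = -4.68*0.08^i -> [-4.68, -0.37, -0.03, -0.0, -0.0]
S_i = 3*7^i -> [3, 21, 147, 1029, 7203]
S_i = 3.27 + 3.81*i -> [3.27, 7.08, 10.89, 14.7, 18.51]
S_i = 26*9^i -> [26, 234, 2106, 18954, 170586]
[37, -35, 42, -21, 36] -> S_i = Random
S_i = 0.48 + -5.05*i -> [0.48, -4.57, -9.62, -14.67, -19.72]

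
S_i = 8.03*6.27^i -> [8.03, 50.35, 315.68, 1979.33, 12410.4]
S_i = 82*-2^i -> [82, -164, 328, -656, 1312]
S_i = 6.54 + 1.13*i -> [6.54, 7.67, 8.8, 9.93, 11.06]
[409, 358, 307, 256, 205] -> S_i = 409 + -51*i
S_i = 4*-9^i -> [4, -36, 324, -2916, 26244]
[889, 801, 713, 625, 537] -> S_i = 889 + -88*i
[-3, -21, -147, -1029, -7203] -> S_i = -3*7^i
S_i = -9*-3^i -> [-9, 27, -81, 243, -729]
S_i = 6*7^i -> [6, 42, 294, 2058, 14406]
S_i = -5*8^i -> [-5, -40, -320, -2560, -20480]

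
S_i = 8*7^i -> [8, 56, 392, 2744, 19208]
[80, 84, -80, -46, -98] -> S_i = Random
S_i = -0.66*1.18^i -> [-0.66, -0.78, -0.92, -1.08, -1.28]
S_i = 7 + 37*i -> [7, 44, 81, 118, 155]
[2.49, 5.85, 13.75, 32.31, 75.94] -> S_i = 2.49*2.35^i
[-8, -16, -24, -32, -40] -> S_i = -8 + -8*i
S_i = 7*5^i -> [7, 35, 175, 875, 4375]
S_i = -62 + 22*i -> [-62, -40, -18, 4, 26]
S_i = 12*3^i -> [12, 36, 108, 324, 972]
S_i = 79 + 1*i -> [79, 80, 81, 82, 83]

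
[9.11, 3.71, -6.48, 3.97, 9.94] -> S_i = Random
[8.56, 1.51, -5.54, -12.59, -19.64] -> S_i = 8.56 + -7.05*i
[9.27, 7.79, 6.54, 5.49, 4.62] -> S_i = 9.27*0.84^i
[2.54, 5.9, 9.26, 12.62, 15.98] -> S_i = 2.54 + 3.36*i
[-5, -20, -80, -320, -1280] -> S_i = -5*4^i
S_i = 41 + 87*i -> [41, 128, 215, 302, 389]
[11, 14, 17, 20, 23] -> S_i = 11 + 3*i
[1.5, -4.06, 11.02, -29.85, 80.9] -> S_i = 1.50*(-2.71)^i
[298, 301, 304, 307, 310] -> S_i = 298 + 3*i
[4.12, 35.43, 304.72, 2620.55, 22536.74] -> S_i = 4.12*8.60^i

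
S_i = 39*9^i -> [39, 351, 3159, 28431, 255879]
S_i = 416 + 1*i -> [416, 417, 418, 419, 420]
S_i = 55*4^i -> [55, 220, 880, 3520, 14080]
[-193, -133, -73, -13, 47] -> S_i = -193 + 60*i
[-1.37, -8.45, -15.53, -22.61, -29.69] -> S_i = -1.37 + -7.08*i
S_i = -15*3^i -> [-15, -45, -135, -405, -1215]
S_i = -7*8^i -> [-7, -56, -448, -3584, -28672]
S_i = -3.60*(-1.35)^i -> [-3.6, 4.86, -6.56, 8.86, -11.96]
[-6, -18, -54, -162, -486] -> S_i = -6*3^i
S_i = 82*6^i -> [82, 492, 2952, 17712, 106272]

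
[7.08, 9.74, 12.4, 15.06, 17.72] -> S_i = 7.08 + 2.66*i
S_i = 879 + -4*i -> [879, 875, 871, 867, 863]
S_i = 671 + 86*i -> [671, 757, 843, 929, 1015]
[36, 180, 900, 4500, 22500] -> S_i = 36*5^i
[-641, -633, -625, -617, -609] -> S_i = -641 + 8*i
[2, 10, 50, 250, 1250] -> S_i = 2*5^i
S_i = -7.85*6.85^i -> [-7.85, -53.77, -368.34, -2523.14, -17283.51]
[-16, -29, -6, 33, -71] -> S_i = Random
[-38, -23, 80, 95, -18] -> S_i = Random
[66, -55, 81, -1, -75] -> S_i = Random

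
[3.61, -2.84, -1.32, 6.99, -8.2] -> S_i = Random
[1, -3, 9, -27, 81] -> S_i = 1*-3^i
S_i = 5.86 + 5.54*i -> [5.86, 11.4, 16.94, 22.48, 28.02]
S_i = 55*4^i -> [55, 220, 880, 3520, 14080]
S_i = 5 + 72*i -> [5, 77, 149, 221, 293]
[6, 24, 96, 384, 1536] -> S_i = 6*4^i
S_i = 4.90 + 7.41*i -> [4.9, 12.31, 19.72, 27.13, 34.54]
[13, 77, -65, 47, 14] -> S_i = Random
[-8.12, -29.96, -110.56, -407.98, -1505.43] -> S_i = -8.12*3.69^i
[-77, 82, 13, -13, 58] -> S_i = Random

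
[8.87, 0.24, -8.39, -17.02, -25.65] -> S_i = 8.87 + -8.63*i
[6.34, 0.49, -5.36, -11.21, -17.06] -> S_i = 6.34 + -5.85*i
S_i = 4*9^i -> [4, 36, 324, 2916, 26244]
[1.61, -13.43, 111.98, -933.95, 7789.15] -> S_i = 1.61*(-8.34)^i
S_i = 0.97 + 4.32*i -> [0.97, 5.29, 9.61, 13.93, 18.25]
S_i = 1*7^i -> [1, 7, 49, 343, 2401]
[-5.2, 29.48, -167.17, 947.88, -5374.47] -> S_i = -5.20*(-5.67)^i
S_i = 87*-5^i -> [87, -435, 2175, -10875, 54375]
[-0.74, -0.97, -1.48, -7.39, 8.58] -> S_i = Random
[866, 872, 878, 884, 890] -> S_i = 866 + 6*i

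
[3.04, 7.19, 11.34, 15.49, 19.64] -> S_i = 3.04 + 4.15*i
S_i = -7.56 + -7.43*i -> [-7.56, -14.99, -22.42, -29.85, -37.28]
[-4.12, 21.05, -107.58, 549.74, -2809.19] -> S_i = -4.12*(-5.11)^i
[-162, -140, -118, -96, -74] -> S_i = -162 + 22*i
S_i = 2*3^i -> [2, 6, 18, 54, 162]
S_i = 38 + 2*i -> [38, 40, 42, 44, 46]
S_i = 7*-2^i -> [7, -14, 28, -56, 112]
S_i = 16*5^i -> [16, 80, 400, 2000, 10000]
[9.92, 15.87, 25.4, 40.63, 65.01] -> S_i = 9.92*1.60^i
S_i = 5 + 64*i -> [5, 69, 133, 197, 261]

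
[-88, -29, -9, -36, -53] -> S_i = Random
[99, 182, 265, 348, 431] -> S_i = 99 + 83*i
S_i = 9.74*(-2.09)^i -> [9.74, -20.36, 42.55, -88.92, 185.84]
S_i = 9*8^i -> [9, 72, 576, 4608, 36864]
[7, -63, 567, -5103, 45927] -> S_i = 7*-9^i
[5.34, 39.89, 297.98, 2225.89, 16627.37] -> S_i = 5.34*7.47^i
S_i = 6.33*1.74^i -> [6.33, 11.01, 19.16, 33.35, 58.02]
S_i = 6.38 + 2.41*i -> [6.38, 8.79, 11.2, 13.61, 16.02]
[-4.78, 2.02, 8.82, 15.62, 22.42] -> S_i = -4.78 + 6.80*i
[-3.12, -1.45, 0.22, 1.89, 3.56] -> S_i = -3.12 + 1.67*i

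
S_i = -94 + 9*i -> [-94, -85, -76, -67, -58]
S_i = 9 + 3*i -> [9, 12, 15, 18, 21]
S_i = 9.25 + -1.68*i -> [9.25, 7.57, 5.89, 4.21, 2.53]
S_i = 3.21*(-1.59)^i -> [3.21, -5.1, 8.12, -12.9, 20.52]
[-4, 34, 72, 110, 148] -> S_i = -4 + 38*i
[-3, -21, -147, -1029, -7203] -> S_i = -3*7^i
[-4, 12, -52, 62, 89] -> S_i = Random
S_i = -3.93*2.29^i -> [-3.93, -9.0, -20.61, -47.2, -108.08]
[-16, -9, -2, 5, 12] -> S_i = -16 + 7*i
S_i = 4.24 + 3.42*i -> [4.24, 7.66, 11.08, 14.5, 17.92]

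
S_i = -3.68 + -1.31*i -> [-3.68, -4.99, -6.3, -7.61, -8.92]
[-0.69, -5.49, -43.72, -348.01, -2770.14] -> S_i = -0.69*7.96^i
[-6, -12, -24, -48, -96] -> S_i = -6*2^i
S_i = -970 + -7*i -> [-970, -977, -984, -991, -998]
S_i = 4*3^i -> [4, 12, 36, 108, 324]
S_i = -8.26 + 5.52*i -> [-8.26, -2.74, 2.78, 8.3, 13.82]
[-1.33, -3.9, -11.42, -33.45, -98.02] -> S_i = -1.33*2.93^i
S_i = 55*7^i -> [55, 385, 2695, 18865, 132055]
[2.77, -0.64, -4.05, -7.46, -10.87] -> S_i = 2.77 + -3.41*i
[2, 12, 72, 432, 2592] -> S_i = 2*6^i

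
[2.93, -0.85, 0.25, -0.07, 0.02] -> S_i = 2.93*(-0.29)^i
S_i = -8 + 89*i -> [-8, 81, 170, 259, 348]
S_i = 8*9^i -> [8, 72, 648, 5832, 52488]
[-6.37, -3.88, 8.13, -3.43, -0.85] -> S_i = Random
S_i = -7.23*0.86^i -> [-7.23, -6.22, -5.35, -4.6, -3.95]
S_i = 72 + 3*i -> [72, 75, 78, 81, 84]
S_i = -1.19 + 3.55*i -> [-1.19, 2.36, 5.91, 9.46, 13.01]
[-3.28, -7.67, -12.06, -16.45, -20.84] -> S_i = -3.28 + -4.39*i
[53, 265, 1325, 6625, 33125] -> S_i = 53*5^i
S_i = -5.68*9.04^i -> [-5.68, -51.35, -464.18, -4196.18, -37933.43]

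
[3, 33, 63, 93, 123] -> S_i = 3 + 30*i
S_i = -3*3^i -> [-3, -9, -27, -81, -243]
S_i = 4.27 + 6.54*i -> [4.27, 10.81, 17.35, 23.89, 30.43]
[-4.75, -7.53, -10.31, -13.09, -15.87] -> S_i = -4.75 + -2.78*i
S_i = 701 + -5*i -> [701, 696, 691, 686, 681]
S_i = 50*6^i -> [50, 300, 1800, 10800, 64800]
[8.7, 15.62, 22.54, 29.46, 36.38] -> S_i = 8.70 + 6.92*i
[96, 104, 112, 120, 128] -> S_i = 96 + 8*i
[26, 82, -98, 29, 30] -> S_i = Random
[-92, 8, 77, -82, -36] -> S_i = Random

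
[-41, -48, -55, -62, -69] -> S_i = -41 + -7*i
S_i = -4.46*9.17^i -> [-4.46, -40.9, -375.04, -3439.08, -31536.41]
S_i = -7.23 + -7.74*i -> [-7.23, -14.97, -22.71, -30.45, -38.19]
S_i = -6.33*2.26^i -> [-6.33, -14.31, -32.33, -73.07, -165.13]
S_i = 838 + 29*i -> [838, 867, 896, 925, 954]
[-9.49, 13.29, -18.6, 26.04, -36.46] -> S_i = -9.49*(-1.40)^i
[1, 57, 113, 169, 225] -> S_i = 1 + 56*i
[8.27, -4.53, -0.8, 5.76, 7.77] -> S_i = Random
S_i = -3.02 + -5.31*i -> [-3.02, -8.33, -13.64, -18.95, -24.26]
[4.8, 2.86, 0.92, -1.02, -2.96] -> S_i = 4.80 + -1.94*i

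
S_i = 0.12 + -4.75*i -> [0.12, -4.63, -9.38, -14.13, -18.88]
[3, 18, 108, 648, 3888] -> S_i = 3*6^i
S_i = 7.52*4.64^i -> [7.52, 34.89, 161.9, 751.23, 3485.7]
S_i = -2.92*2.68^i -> [-2.92, -7.83, -20.97, -56.21, -150.63]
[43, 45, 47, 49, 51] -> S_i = 43 + 2*i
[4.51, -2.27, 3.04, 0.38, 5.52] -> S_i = Random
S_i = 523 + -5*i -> [523, 518, 513, 508, 503]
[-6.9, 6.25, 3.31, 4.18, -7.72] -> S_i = Random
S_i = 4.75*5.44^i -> [4.75, 25.84, 140.57, 764.7, 4159.96]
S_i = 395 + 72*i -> [395, 467, 539, 611, 683]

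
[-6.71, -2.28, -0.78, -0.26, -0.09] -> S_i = -6.71*0.34^i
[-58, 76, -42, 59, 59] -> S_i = Random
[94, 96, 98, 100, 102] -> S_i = 94 + 2*i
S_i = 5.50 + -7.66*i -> [5.5, -2.16, -9.82, -17.48, -25.14]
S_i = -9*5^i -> [-9, -45, -225, -1125, -5625]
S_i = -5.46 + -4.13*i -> [-5.46, -9.59, -13.72, -17.85, -21.98]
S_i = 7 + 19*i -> [7, 26, 45, 64, 83]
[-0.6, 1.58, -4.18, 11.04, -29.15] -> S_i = -0.60*(-2.64)^i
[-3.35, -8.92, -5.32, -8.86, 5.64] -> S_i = Random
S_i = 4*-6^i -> [4, -24, 144, -864, 5184]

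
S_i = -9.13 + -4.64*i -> [-9.13, -13.77, -18.41, -23.05, -27.69]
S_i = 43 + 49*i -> [43, 92, 141, 190, 239]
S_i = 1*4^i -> [1, 4, 16, 64, 256]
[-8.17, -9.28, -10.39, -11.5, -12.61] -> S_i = -8.17 + -1.11*i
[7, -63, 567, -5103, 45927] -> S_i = 7*-9^i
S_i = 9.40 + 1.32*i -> [9.4, 10.72, 12.04, 13.36, 14.68]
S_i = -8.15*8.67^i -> [-8.15, -70.66, -612.63, -5311.47, -46050.46]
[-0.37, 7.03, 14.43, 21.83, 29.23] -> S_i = -0.37 + 7.40*i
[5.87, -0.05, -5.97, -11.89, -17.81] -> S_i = 5.87 + -5.92*i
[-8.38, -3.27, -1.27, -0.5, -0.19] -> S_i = -8.38*0.39^i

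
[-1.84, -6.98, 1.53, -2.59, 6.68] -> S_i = Random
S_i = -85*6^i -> [-85, -510, -3060, -18360, -110160]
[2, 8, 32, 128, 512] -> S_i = 2*4^i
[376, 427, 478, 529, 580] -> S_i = 376 + 51*i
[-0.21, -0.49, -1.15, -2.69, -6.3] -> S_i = -0.21*2.34^i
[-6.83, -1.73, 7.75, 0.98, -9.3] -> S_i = Random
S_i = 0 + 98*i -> [0, 98, 196, 294, 392]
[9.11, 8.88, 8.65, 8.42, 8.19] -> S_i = 9.11 + -0.23*i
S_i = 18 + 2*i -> [18, 20, 22, 24, 26]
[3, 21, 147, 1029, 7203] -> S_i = 3*7^i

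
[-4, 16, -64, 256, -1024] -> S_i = -4*-4^i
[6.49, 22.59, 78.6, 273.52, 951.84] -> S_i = 6.49*3.48^i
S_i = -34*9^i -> [-34, -306, -2754, -24786, -223074]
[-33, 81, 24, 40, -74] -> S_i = Random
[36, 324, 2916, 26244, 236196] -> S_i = 36*9^i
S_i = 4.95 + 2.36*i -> [4.95, 7.31, 9.67, 12.03, 14.39]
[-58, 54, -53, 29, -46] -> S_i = Random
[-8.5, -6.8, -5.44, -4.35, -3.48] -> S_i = -8.50*0.80^i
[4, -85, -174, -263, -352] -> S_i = 4 + -89*i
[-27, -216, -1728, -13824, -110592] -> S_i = -27*8^i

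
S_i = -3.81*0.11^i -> [-3.81, -0.42, -0.05, -0.01, -0.0]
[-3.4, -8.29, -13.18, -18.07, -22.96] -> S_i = -3.40 + -4.89*i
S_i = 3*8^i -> [3, 24, 192, 1536, 12288]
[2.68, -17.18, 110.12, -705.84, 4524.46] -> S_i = 2.68*(-6.41)^i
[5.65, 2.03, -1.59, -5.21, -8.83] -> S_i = 5.65 + -3.62*i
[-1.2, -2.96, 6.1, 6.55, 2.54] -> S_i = Random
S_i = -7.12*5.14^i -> [-7.12, -36.6, -188.11, -966.87, -4969.73]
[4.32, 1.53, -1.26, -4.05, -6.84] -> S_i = 4.32 + -2.79*i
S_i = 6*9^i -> [6, 54, 486, 4374, 39366]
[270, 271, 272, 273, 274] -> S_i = 270 + 1*i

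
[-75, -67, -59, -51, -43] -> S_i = -75 + 8*i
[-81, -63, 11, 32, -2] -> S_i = Random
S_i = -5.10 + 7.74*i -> [-5.1, 2.64, 10.38, 18.12, 25.86]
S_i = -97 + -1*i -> [-97, -98, -99, -100, -101]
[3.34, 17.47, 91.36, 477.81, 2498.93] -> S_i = 3.34*5.23^i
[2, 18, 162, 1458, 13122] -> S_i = 2*9^i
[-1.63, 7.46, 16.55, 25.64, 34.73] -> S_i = -1.63 + 9.09*i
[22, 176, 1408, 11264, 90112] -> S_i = 22*8^i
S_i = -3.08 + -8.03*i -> [-3.08, -11.11, -19.14, -27.17, -35.2]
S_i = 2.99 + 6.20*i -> [2.99, 9.19, 15.39, 21.59, 27.79]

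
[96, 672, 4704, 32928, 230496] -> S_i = 96*7^i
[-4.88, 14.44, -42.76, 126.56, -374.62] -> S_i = -4.88*(-2.96)^i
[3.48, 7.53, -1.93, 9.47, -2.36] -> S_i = Random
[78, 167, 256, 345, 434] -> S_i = 78 + 89*i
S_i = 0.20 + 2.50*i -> [0.2, 2.7, 5.2, 7.7, 10.2]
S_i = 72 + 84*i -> [72, 156, 240, 324, 408]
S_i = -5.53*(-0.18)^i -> [-5.53, 1.0, -0.18, 0.03, -0.01]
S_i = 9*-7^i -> [9, -63, 441, -3087, 21609]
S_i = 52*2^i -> [52, 104, 208, 416, 832]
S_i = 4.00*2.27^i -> [4.0, 9.08, 20.61, 46.79, 106.21]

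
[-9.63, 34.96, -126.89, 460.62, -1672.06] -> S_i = -9.63*(-3.63)^i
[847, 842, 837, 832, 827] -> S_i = 847 + -5*i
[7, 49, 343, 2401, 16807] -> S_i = 7*7^i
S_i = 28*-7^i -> [28, -196, 1372, -9604, 67228]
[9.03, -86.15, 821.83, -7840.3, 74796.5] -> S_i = 9.03*(-9.54)^i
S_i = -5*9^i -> [-5, -45, -405, -3645, -32805]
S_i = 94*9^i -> [94, 846, 7614, 68526, 616734]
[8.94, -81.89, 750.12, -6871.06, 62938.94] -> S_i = 8.94*(-9.16)^i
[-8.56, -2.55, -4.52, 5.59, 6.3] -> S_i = Random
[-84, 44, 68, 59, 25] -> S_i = Random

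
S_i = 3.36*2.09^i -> [3.36, 7.02, 14.68, 30.67, 64.11]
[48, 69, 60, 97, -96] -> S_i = Random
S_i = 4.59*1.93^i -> [4.59, 8.86, 17.1, 33.0, 63.69]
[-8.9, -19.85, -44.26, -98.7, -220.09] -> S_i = -8.90*2.23^i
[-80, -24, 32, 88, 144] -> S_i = -80 + 56*i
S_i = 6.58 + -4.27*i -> [6.58, 2.31, -1.96, -6.23, -10.5]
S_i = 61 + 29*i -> [61, 90, 119, 148, 177]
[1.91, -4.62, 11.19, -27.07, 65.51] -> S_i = 1.91*(-2.42)^i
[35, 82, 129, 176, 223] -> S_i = 35 + 47*i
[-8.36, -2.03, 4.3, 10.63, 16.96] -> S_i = -8.36 + 6.33*i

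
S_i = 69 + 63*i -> [69, 132, 195, 258, 321]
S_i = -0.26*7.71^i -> [-0.26, -2.0, -15.46, -119.16, -918.74]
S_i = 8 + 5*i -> [8, 13, 18, 23, 28]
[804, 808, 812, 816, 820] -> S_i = 804 + 4*i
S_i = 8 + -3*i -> [8, 5, 2, -1, -4]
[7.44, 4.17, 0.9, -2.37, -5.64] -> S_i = 7.44 + -3.27*i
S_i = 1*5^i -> [1, 5, 25, 125, 625]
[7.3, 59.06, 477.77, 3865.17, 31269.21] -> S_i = 7.30*8.09^i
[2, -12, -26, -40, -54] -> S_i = 2 + -14*i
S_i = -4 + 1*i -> [-4, -3, -2, -1, 0]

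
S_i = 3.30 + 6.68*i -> [3.3, 9.98, 16.66, 23.34, 30.02]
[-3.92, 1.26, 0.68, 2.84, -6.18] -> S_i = Random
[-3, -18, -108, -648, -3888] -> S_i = -3*6^i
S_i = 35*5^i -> [35, 175, 875, 4375, 21875]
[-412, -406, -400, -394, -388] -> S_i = -412 + 6*i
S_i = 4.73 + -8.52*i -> [4.73, -3.79, -12.31, -20.83, -29.35]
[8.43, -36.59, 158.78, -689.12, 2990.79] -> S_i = 8.43*(-4.34)^i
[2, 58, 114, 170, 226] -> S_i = 2 + 56*i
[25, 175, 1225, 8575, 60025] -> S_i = 25*7^i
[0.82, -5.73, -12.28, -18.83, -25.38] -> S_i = 0.82 + -6.55*i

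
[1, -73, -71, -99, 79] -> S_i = Random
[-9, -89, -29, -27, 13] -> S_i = Random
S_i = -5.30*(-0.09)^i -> [-5.3, 0.48, -0.04, 0.0, -0.0]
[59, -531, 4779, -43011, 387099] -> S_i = 59*-9^i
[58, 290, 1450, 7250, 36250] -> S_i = 58*5^i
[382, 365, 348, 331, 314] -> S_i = 382 + -17*i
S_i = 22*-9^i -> [22, -198, 1782, -16038, 144342]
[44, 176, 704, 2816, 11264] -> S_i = 44*4^i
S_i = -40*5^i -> [-40, -200, -1000, -5000, -25000]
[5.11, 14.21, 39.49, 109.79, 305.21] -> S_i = 5.11*2.78^i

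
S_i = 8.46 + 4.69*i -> [8.46, 13.15, 17.84, 22.53, 27.22]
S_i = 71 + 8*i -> [71, 79, 87, 95, 103]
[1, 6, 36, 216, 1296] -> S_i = 1*6^i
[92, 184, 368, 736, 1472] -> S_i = 92*2^i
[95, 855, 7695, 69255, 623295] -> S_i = 95*9^i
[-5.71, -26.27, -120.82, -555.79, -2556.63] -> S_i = -5.71*4.60^i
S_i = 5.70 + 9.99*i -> [5.7, 15.69, 25.68, 35.67, 45.66]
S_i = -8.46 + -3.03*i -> [-8.46, -11.49, -14.52, -17.55, -20.58]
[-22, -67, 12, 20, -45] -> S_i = Random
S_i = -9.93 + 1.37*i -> [-9.93, -8.56, -7.19, -5.82, -4.45]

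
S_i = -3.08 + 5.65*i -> [-3.08, 2.57, 8.22, 13.87, 19.52]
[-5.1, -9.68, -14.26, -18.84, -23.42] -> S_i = -5.10 + -4.58*i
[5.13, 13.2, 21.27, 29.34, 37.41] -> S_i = 5.13 + 8.07*i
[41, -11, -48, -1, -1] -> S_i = Random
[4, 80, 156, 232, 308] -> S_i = 4 + 76*i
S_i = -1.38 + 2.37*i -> [-1.38, 0.99, 3.36, 5.73, 8.1]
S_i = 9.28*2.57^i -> [9.28, 23.85, 61.29, 157.52, 404.84]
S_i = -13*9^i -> [-13, -117, -1053, -9477, -85293]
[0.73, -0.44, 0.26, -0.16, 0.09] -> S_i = 0.73*(-0.60)^i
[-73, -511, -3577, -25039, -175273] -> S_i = -73*7^i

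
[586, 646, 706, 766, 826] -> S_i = 586 + 60*i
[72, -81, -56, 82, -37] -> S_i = Random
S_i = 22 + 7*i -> [22, 29, 36, 43, 50]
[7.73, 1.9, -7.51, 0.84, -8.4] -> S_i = Random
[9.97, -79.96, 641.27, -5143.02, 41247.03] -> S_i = 9.97*(-8.02)^i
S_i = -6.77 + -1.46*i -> [-6.77, -8.23, -9.69, -11.15, -12.61]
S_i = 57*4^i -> [57, 228, 912, 3648, 14592]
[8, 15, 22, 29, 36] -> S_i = 8 + 7*i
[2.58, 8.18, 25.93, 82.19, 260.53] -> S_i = 2.58*3.17^i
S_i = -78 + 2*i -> [-78, -76, -74, -72, -70]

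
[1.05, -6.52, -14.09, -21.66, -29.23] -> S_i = 1.05 + -7.57*i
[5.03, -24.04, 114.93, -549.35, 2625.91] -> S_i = 5.03*(-4.78)^i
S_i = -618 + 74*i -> [-618, -544, -470, -396, -322]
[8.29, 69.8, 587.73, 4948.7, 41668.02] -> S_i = 8.29*8.42^i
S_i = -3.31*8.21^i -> [-3.31, -27.18, -223.11, -1831.71, -15038.37]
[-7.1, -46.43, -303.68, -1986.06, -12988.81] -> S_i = -7.10*6.54^i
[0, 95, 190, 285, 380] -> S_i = 0 + 95*i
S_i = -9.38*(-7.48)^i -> [-9.38, 70.16, -524.81, 3925.61, -29363.6]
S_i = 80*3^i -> [80, 240, 720, 2160, 6480]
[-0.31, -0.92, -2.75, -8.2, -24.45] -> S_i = -0.31*2.98^i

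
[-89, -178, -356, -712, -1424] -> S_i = -89*2^i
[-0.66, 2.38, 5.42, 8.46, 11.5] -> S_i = -0.66 + 3.04*i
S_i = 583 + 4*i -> [583, 587, 591, 595, 599]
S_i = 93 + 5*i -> [93, 98, 103, 108, 113]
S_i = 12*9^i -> [12, 108, 972, 8748, 78732]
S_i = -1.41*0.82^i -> [-1.41, -1.16, -0.95, -0.78, -0.64]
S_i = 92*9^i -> [92, 828, 7452, 67068, 603612]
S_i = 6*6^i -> [6, 36, 216, 1296, 7776]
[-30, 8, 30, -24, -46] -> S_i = Random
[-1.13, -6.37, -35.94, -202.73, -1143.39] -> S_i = -1.13*5.64^i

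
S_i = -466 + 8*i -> [-466, -458, -450, -442, -434]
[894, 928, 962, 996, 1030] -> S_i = 894 + 34*i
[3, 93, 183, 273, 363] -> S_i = 3 + 90*i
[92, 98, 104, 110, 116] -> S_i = 92 + 6*i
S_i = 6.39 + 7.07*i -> [6.39, 13.46, 20.53, 27.6, 34.67]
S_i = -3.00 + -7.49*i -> [-3.0, -10.49, -17.98, -25.47, -32.96]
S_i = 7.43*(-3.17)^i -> [7.43, -23.55, 74.66, -236.68, 750.28]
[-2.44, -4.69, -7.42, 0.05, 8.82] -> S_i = Random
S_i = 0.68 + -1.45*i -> [0.68, -0.77, -2.22, -3.67, -5.12]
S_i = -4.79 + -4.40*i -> [-4.79, -9.19, -13.59, -17.99, -22.39]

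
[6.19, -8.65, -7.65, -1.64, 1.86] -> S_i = Random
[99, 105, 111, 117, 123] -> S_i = 99 + 6*i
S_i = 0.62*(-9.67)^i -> [0.62, -6.0, 57.98, -560.62, 5421.23]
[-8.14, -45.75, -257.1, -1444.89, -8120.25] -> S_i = -8.14*5.62^i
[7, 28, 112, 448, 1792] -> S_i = 7*4^i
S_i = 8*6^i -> [8, 48, 288, 1728, 10368]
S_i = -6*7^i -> [-6, -42, -294, -2058, -14406]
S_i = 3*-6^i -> [3, -18, 108, -648, 3888]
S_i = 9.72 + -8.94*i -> [9.72, 0.78, -8.16, -17.1, -26.04]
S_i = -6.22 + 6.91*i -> [-6.22, 0.69, 7.6, 14.51, 21.42]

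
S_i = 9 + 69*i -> [9, 78, 147, 216, 285]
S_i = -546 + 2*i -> [-546, -544, -542, -540, -538]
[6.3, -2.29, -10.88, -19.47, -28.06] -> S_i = 6.30 + -8.59*i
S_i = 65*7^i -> [65, 455, 3185, 22295, 156065]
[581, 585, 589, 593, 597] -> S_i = 581 + 4*i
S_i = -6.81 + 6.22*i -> [-6.81, -0.59, 5.63, 11.85, 18.07]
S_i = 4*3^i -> [4, 12, 36, 108, 324]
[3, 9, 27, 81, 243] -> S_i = 3*3^i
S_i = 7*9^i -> [7, 63, 567, 5103, 45927]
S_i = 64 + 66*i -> [64, 130, 196, 262, 328]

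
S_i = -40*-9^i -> [-40, 360, -3240, 29160, -262440]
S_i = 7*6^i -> [7, 42, 252, 1512, 9072]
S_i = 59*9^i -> [59, 531, 4779, 43011, 387099]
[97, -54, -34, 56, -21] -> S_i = Random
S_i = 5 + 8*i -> [5, 13, 21, 29, 37]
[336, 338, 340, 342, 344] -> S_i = 336 + 2*i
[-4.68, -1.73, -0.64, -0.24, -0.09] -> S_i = -4.68*0.37^i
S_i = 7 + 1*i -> [7, 8, 9, 10, 11]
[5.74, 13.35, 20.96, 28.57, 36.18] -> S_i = 5.74 + 7.61*i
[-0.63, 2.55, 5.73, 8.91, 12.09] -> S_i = -0.63 + 3.18*i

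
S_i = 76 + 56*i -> [76, 132, 188, 244, 300]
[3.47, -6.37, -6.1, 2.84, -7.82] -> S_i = Random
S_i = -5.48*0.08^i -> [-5.48, -0.44, -0.04, -0.0, -0.0]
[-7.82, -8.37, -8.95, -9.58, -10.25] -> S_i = -7.82*1.07^i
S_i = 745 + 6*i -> [745, 751, 757, 763, 769]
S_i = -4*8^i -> [-4, -32, -256, -2048, -16384]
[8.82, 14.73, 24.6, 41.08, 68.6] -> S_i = 8.82*1.67^i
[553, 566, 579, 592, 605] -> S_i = 553 + 13*i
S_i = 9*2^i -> [9, 18, 36, 72, 144]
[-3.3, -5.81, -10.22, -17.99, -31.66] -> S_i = -3.30*1.76^i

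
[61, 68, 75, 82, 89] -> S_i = 61 + 7*i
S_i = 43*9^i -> [43, 387, 3483, 31347, 282123]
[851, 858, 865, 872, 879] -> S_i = 851 + 7*i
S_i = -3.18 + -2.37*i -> [-3.18, -5.55, -7.92, -10.29, -12.66]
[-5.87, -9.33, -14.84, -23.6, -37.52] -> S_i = -5.87*1.59^i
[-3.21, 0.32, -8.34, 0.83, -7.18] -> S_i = Random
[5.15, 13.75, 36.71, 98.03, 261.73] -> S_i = 5.15*2.67^i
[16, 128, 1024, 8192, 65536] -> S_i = 16*8^i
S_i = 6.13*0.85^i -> [6.13, 5.21, 4.43, 3.76, 3.2]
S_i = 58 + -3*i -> [58, 55, 52, 49, 46]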